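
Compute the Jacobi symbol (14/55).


Compute (14/55) via quadratic reciprocity:
  pull out 2: (2/55) = +1  (since 55 mod 8 = 7)
  reciprocity: (7/55) -> -(55/7)
  reduce: (6/7)
  pull out 2: (2/7) = +1  (since 7 mod 8 = 7)
  reciprocity: (3/7) -> -(7/3)
  reduce: (1/3)
  (1/3) = 1
Product of signs = 1

1


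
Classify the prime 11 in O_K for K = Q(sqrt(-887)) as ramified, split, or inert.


K = Q(sqrt(-887)). Since d mod 4 = 1, disc(K) = -887.
Check p | disc: -887 mod 11 = 4.
p does not divide disc. Compute Legendre symbol (d/p):
4^((11-1)/2) mod 11 = 1
(d/p) = 1, so p splits: (p) = P*P' with e=1, f=1, g=2.
Therefore p is split.

split


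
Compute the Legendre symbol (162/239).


p = 239 is prime, so compute (162/239) with the reciprocity algorithm (Jacobi-symbol steps: pull out 2s via (2/n), flip via reciprocity, reduce):
  pull out 2: (2/239) = +1  (since 239 mod 8 = 7)
  reciprocity: (81/239) -> +(239/81)
  reduce: (77/81)
  reciprocity: (77/81) -> +(81/77)
  reduce: (4/77)
  pull out 2: (2/77) = -1  (since 77 mod 8 = 5)
  pull out 2: (2/77) = -1  (since 77 mod 8 = 5)
  (1/77) = 1
Product of signs = 1
(162/239) = 1

1


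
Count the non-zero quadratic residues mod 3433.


For prime p, the number of non-zero quadratic residues is (p-1)/2.
= (3433-1)/2
= 1716

1716


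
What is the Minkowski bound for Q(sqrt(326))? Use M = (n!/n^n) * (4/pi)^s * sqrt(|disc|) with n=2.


d = 326, d mod 4 = 2, so disc(K) = 4d = 1304; |disc(K)| = 1304
Real quadratic field, so n = 2, s = r2 = 0, r1 = 2
M = (n!/n^n) * (4/pi)^s * sqrt(|disc(K)|) = (2!/2^2) * (4/pi)^0 * sqrt(1304)
= 0.5 * 1.000000 * 36.110940
= 18.0555

18.0555


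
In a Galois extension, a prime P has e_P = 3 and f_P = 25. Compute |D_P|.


|D_P| = e * f
= 3 * 25
= 75

75


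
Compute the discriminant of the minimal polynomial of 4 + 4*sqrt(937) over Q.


The element 4 + 4*sqrt(937) has minimal polynomial:
x^2 - 8*x - 14976
Discriminant = (-8)^2 - 4*(-14976)
= 64 + 59904
= 59968

59968


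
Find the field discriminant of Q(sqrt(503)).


For K = Q(sqrt(d)) with d squarefree: disc(K) = d if d = 1 mod 4, and disc(K) = 4d if d = 2 or 3 mod 4.
Here d = 503, and d mod 4 = 3.
d = 3 mod 4, not 1 (O_K = Z[sqrt(d)]), so disc(K) = 4d = 4 * (503) = 2012

2012


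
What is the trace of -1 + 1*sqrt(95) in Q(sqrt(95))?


Tr(a + b*sqrt(d)) = (a + b*sqrt(d)) + (a - b*sqrt(d)) = 2a
= 2 * (-1)
= -2

-2


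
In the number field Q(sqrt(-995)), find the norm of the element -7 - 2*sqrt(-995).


N(a + b*sqrt(d)) = a^2 - d*b^2
= (-7)^2 - (-995)*(-2)^2
= 49 + 3980
= 4029

4029


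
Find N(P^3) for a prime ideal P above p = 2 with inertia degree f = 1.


N(P^a) = p^(a*f)
= 2^(3*1)
= 2^3
= 8

8


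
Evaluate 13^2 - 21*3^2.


x^2 - d*y^2
= 13^2 - 21*3^2
= 169 - 189
= -20

-20


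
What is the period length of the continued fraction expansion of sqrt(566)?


Run the CF algorithm for sqrt(566).
a_0 = floor(sqrt(566)) = 23; set m_0=0, q_0=1.
Recurrence: m' = q*a - m,  q' = (d - m'^2)/q,  a' = floor((a_0 + m')/q').
  step 1: m=23, q=37, a=1
  step 2: m=14, q=10, a=3
  step 3: m=16, q=31, a=1
  step 4: m=15, q=11, a=3
  step 5: m=18, q=22, a=1
  step 6: m=4, q=25, a=1
  step 7: m=21, q=5, a=8
  step 8: m=19, q=41, a=1
  step 9: m=22, q=2, a=22
  step 10: m=22, q=41, a=1
  step 11: m=19, q=5, a=8
  step 12: m=21, q=25, a=1
  step 13: m=4, q=22, a=1
  step 14: m=18, q=11, a=3
  step 15: m=15, q=31, a=1
  step 16: m=16, q=10, a=3
  step 17: m=14, q=37, a=1
  step 18: m=23, q=1, a=46
a_18 = 2*a_0 = 46, so the period closes here.
sqrt(566) = [23; 1, 3, 1, 3, 1, 1, 8, 1, 22, 1, 8, 1, 1, 3, 1, 3, 1, 46]
Period length = 18

18


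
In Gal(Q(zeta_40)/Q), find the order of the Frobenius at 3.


The Frobenius at p in Gal(Q(zeta_n)/Q) = (Z/nZ)* is the class of p, so its order is ord_40(3), the smallest k >= 1 with 3^k = 1 mod 40.
n = 40 = 2^3 * 5, phi(40) = 16; the order divides phi(n).
Divisors of 16: 1, 2, 4, 8, 16
Repeated squaring mod 40: 3^1 = 3, 3^2 = 9, 3^4 = 1, 3^8 = 1, 3^16 = 1
Test divisors in increasing order:
  k=1: 3^1 = 3 mod 40
  k=2: 3^2 = 9 mod 40
  k=4: 3^4 = 1 mod 40  <- first divisor giving 1
Order = 4

4


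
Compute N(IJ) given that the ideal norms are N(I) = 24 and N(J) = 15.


N(IJ) = N(I) * N(J)
= 24 * 15
= 360

360


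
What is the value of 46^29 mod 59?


p = 59 is prime and the exponent is (p-1)/2 = 29, so by Euler's criterion 46^29 = (46/59) = +1 or -1 mod 59.
Compute by square-and-multiply:
  29 = 16 + 8 + 4 + 1 (binary 11101)
  Repeated squaring mod 59: 46^1 = 46, 46^2 = 51, 46^4 = 5, 46^8 = 25, 46^16 = 35
  46^29 = 46^16 * 46^8 * 46^4 * 46^1 = 35 * 25 * 5 * 46 mod 59
    35 * 25 = 875 = 49 mod 59
    49 * 5 = 245 = 9 mod 59
    9 * 46 = 414 = 1 mod 59
  46^29 = 1 mod 59
Result 1: 46 is a quadratic residue mod 59.
46^29 mod 59 = 1

1


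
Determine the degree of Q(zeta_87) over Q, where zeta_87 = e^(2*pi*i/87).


The degree equals Euler's totient phi(87).
87 = 3 * 29
phi(87) = 56

56


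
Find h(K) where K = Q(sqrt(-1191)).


K = Q(sqrt(-1191)). d mod 4 = 1, so D = disc(K) = d = -1191
h(K) equals the number of primitive reduced positive-definite forms (a, b, c) = a*x^2 + b*x*y + c*y^2 with b^2 - 4ac = D,
where reduced means |b| <= a <= c, with b >= 0 whenever |b| = a or a = c, and primitive means gcd(a, b, c) = 1.
Reduced forces 3a^2 <= |D| = 1191, so 1 <= a <= 19; b must have the parity of D, and c = (b^2 - D)/(4a) must be an integer >= a.
Enumerate a = 1..19, b in [-a, a]:
  a=1: (1, 1, 298)  [1]
  a=2: (2, -1, 149), (2, 1, 149)  [2]
  a=3: (3, 3, 100)  [1]
  a=4: (4, -3, 75), (4, 3, 75)  [2]
  a=5: (5, -3, 60), (5, 3, 60)  [2]
  a=6: (6, -3, 50), (6, 3, 50)  [2]
  a=7: none
  a=8: (8, -5, 38), (8, 5, 38)  [2]
  a=9: none
  a=10: (10, -7, 31), (10, -3, 30), (10, 3, 30), (10, 7, 31)  [4]
  a=11: none
  a=12: (12, -3, 25), (12, 3, 25)  [2]
  a=13..14: none
  a=15: (15, -3, 20), (15, 3, 20)  [2]
  a=16: (16, -5, 19), (16, 5, 19)  [2]
  a=17: (17, -13, 20), (17, 13, 20)  [2]
  a=18..19: none
Total reduced forms: 1 + 2 + 1 + 2 + 2 + 2 + 2 + 4 + 2 + 2 + 2 + 2 = 24
h = 24

24


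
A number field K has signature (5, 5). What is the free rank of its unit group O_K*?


By Dirichlet's unit theorem:
rank = r1 + r2 - 1
= 5 + 5 - 1
= 9

9


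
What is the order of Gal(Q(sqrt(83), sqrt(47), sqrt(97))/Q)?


The 3 square roots of distinct primes are multiplicatively independent over Q,
so [K:Q] = 2^3 and Gal(K/Q) is isomorphic to (Z/2Z)^3.
|Gal| = 2^3 = 8

8


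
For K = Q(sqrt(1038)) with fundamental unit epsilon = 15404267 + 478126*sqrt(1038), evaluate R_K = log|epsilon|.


epsilon = 15404267 + 478126*sqrt(1038)
= 3.0809e+07
R = ln(3.0809e+07)
= 17.2433

17.2433


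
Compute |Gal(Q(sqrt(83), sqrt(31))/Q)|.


The 2 square roots of distinct primes are multiplicatively independent over Q,
so [K:Q] = 2^2 and Gal(K/Q) is isomorphic to (Z/2Z)^2.
|Gal| = 2^2 = 4

4


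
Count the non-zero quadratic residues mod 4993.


For prime p, the number of non-zero quadratic residues is (p-1)/2.
= (4993-1)/2
= 2496

2496


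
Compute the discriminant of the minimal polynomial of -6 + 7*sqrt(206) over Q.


The element -6 + 7*sqrt(206) has minimal polynomial:
x^2 + 12*x - 10058
Discriminant = (12)^2 - 4*(-10058)
= 144 + 40232
= 40376

40376


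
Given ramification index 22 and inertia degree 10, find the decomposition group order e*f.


|D_P| = e * f
= 22 * 10
= 220

220


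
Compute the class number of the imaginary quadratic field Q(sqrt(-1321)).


K = Q(sqrt(-1321)). d mod 4 = 3, so D = disc(K) = 4d = -5284
h(K) equals the number of primitive reduced positive-definite forms (a, b, c) = a*x^2 + b*x*y + c*y^2 with b^2 - 4ac = D,
where reduced means |b| <= a <= c, with b >= 0 whenever |b| = a or a = c, and primitive means gcd(a, b, c) = 1.
Reduced forces 3a^2 <= |D| = 5284, so 1 <= a <= 41; b must have the parity of D, and c = (b^2 - D)/(4a) must be an integer >= a.
Enumerate a = 1..41, b in [-a, a]:
  a=1: (1, 0, 1321)  [1]
  a=2: (2, 2, 661)  [1]
  a=3..4: none
  a=5: (5, -4, 265), (5, 4, 265)  [2]
  a=6: none
  a=7: (7, -6, 190), (7, 6, 190)  [2]
  a=8..9: none
  a=10: (10, -6, 133), (10, 6, 133)  [2]
  a=11..13: none
  a=14: (14, -6, 95), (14, 6, 95)  [2]
  a=15..18: none
  a=19: (19, -6, 70), (19, 6, 70)  [2]
  a=20..22: none
  a=23: (23, -12, 59), (23, 12, 59)  [2]
  a=24: none
  a=25: (25, -4, 53), (25, 4, 53)  [2]
  a=26..28: none
  a=29: (29, -20, 49), (29, 20, 49)  [2]
  a=30..34: none
  a=35: (35, -34, 46), (35, -6, 38), (35, 6, 38), (35, 34, 46)  [4]
  a=36: none
  a=37: (37, -28, 41), (37, 28, 41)  [2]
  a=38..41: none
Total reduced forms: 1 + 1 + 2 + 2 + 2 + 2 + 2 + 2 + 2 + 2 + 4 + 2 = 24
h = 24

24


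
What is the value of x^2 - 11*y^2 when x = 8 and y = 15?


x^2 - d*y^2
= 8^2 - 11*15^2
= 64 - 2475
= -2411

-2411


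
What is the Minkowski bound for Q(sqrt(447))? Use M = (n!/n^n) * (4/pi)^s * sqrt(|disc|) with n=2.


d = 447, d mod 4 = 3, so disc(K) = 4d = 1788; |disc(K)| = 1788
Real quadratic field, so n = 2, s = r2 = 0, r1 = 2
M = (n!/n^n) * (4/pi)^s * sqrt(|disc(K)|) = (2!/2^2) * (4/pi)^0 * sqrt(1788)
= 0.5 * 1.000000 * 42.284749
= 21.1424

21.1424


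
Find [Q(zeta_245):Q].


The degree equals Euler's totient phi(245).
245 = 5 * 7^2
phi(245) = 168

168


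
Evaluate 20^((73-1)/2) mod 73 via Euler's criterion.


p = 73 is prime and the exponent is (p-1)/2 = 36, so by Euler's criterion 20^36 = (20/73) = +1 or -1 mod 73.
Compute by square-and-multiply:
  36 = 32 + 4 (binary 100100)
  Repeated squaring mod 73: 20^1 = 20, 20^2 = 35, 20^4 = 57, 20^8 = 37, 20^16 = 55, 20^32 = 32
  20^36 = 20^32 * 20^4 = 32 * 57 mod 73
    32 * 57 = 1824 = 72 mod 73
  20^36 = 72 mod 73
Result 72 = p - 1 = -1 mod 73: 20 is a quadratic non-residue mod 73. As a residue in [0, p-1] the value is 72.
20^36 mod 73 = 72

72


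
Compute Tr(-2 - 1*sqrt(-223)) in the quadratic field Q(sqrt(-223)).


Tr(a + b*sqrt(d)) = (a + b*sqrt(d)) + (a - b*sqrt(d)) = 2a
= 2 * (-2)
= -4

-4


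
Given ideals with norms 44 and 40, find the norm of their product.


N(IJ) = N(I) * N(J)
= 44 * 40
= 1760

1760


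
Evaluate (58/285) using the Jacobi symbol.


Compute (58/285) via quadratic reciprocity:
  pull out 2: (2/285) = -1  (since 285 mod 8 = 5)
  reciprocity: (29/285) -> +(285/29)
  reduce: (24/29)
  pull out 2: (2/29) = -1  (since 29 mod 8 = 5)
  pull out 2: (2/29) = -1  (since 29 mod 8 = 5)
  pull out 2: (2/29) = -1  (since 29 mod 8 = 5)
  reciprocity: (3/29) -> +(29/3)
  reduce: (2/3)
  pull out 2: (2/3) = -1  (since 3 mod 8 = 3)
  (1/3) = 1
Product of signs = -1

-1


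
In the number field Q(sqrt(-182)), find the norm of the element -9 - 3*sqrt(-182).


N(a + b*sqrt(d)) = a^2 - d*b^2
= (-9)^2 - (-182)*(-3)^2
= 81 + 1638
= 1719

1719


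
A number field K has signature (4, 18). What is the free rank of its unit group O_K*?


By Dirichlet's unit theorem:
rank = r1 + r2 - 1
= 4 + 18 - 1
= 21

21


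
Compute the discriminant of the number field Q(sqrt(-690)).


For K = Q(sqrt(d)) with d squarefree: disc(K) = d if d = 1 mod 4, and disc(K) = 4d if d = 2 or 3 mod 4.
Here d = -690, and d mod 4 = 2.
d = 2 mod 4, not 1 (O_K = Z[sqrt(d)]), so disc(K) = 4d = 4 * (-690) = -2760

-2760


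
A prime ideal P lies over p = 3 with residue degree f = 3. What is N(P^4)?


N(P^a) = p^(a*f)
= 3^(4*3)
= 3^12
= 531441

531441


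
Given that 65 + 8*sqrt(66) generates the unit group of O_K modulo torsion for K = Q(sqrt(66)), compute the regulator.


epsilon = 65 + 8*sqrt(66)
= 129.9923
R = ln(129.9923)
= 4.8675

4.8675


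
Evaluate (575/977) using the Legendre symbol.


p = 977 is prime, so compute (575/977) with the reciprocity algorithm (Jacobi-symbol steps: pull out 2s via (2/n), flip via reciprocity, reduce):
  reciprocity: (575/977) -> +(977/575)
  reduce: (402/575)
  pull out 2: (2/575) = +1  (since 575 mod 8 = 7)
  reciprocity: (201/575) -> +(575/201)
  reduce: (173/201)
  reciprocity: (173/201) -> +(201/173)
  reduce: (28/173)
  pull out 2: (2/173) = -1  (since 173 mod 8 = 5)
  pull out 2: (2/173) = -1  (since 173 mod 8 = 5)
  reciprocity: (7/173) -> +(173/7)
  reduce: (5/7)
  reciprocity: (5/7) -> +(7/5)
  reduce: (2/5)
  pull out 2: (2/5) = -1  (since 5 mod 8 = 5)
  (1/5) = 1
Product of signs = -1
(575/977) = -1

-1


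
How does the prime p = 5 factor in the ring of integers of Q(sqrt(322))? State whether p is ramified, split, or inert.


K = Q(sqrt(322)). Since d mod 4 = 2, disc(K) = 1288.
Check p | disc: 1288 mod 5 = 3.
p does not divide disc. Compute Legendre symbol (d/p):
2^((5-1)/2) mod 5 = -1
(d/p) = -1, so p is inert: (p) stays prime with e=1, f=2, g=1.
Therefore p is inert.

inert


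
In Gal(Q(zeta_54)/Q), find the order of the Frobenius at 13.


The Frobenius at p in Gal(Q(zeta_n)/Q) = (Z/nZ)* is the class of p, so its order is ord_54(13), the smallest k >= 1 with 13^k = 1 mod 54.
n = 54 = 2 * 3^3, phi(54) = 18; the order divides phi(n).
Divisors of 18: 1, 2, 3, 6, 9, 18
Repeated squaring mod 54: 13^1 = 13, 13^2 = 7, 13^4 = 49, 13^8 = 25, 13^16 = 31
Test divisors in increasing order:
  k=1: 13^1 = 13 mod 54
  k=2: 13^2 = 7 mod 54
  k=3: 13^3 = 7 * 13 = 37 mod 54
  k=6: 13^6 = 49 * 7 = 19 mod 54
  k=9: 13^9 = 25 * 13 = 1 mod 54  <- first divisor giving 1
Order = 9

9


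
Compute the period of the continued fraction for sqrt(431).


Run the CF algorithm for sqrt(431).
a_0 = floor(sqrt(431)) = 20; set m_0=0, q_0=1.
Recurrence: m' = q*a - m,  q' = (d - m'^2)/q,  a' = floor((a_0 + m')/q').
  step 1: m=20, q=31, a=1
  step 2: m=11, q=10, a=3
  step 3: m=19, q=7, a=5
  step 4: m=16, q=25, a=1
  step 5: m=9, q=14, a=2
  step 6: m=19, q=5, a=7
  step 7: m=16, q=35, a=1
  step 8: m=19, q=2, a=19
  step 9: m=19, q=35, a=1
  step 10: m=16, q=5, a=7
  step 11: m=19, q=14, a=2
  step 12: m=9, q=25, a=1
  step 13: m=16, q=7, a=5
  step 14: m=19, q=10, a=3
  step 15: m=11, q=31, a=1
  step 16: m=20, q=1, a=40
a_16 = 2*a_0 = 40, so the period closes here.
sqrt(431) = [20; 1, 3, 5, 1, 2, 7, 1, 19, 1, 7, 2, 1, 5, 3, 1, 40]
Period length = 16

16


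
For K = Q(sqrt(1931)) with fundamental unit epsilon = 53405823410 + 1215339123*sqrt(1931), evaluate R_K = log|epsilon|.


epsilon = 53405823410 + 1215339123*sqrt(1931)
= 1.0681e+11
R = ln(1.0681e+11)
= 25.3943

25.3943


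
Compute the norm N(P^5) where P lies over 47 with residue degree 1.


N(P^a) = p^(a*f)
= 47^(5*1)
= 47^5
= 229345007

229345007


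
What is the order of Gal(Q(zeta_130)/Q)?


|Gal(Q(zeta_130)/Q)| = phi(130)
= 48

48


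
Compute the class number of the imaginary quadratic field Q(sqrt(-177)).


K = Q(sqrt(-177)). d mod 4 = 3, so D = disc(K) = 4d = -708
h(K) equals the number of primitive reduced positive-definite forms (a, b, c) = a*x^2 + b*x*y + c*y^2 with b^2 - 4ac = D,
where reduced means |b| <= a <= c, with b >= 0 whenever |b| = a or a = c, and primitive means gcd(a, b, c) = 1.
Reduced forces 3a^2 <= |D| = 708, so 1 <= a <= 15; b must have the parity of D, and c = (b^2 - D)/(4a) must be an integer >= a.
Enumerate a = 1..15, b in [-a, a]:
  a=1: (1, 0, 177)  [1]
  a=2: (2, 2, 89)  [1]
  a=3: (3, 0, 59)  [1]
  a=4..5: none
  a=6: (6, 6, 31)  [1]
  a=7..15: none
Total reduced forms: 1 + 1 + 1 + 1 = 4
h = 4

4


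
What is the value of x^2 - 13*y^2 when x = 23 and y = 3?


x^2 - d*y^2
= 23^2 - 13*3^2
= 529 - 117
= 412

412


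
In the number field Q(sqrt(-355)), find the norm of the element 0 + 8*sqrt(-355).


N(a + b*sqrt(d)) = a^2 - d*b^2
= (0)^2 - (-355)*(8)^2
= 0 + 22720
= 22720

22720


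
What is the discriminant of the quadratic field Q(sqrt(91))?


For K = Q(sqrt(d)) with d squarefree: disc(K) = d if d = 1 mod 4, and disc(K) = 4d if d = 2 or 3 mod 4.
Here d = 91, and d mod 4 = 3.
d = 3 mod 4, not 1 (O_K = Z[sqrt(d)]), so disc(K) = 4d = 4 * (91) = 364

364


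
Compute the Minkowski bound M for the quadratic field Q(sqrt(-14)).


d = -14, d mod 4 = 2, so disc(K) = 4d = -56; |disc(K)| = 56
Imaginary quadratic field, so n = 2, s = r2 = 1, r1 = 0
M = (n!/n^n) * (4/pi)^s * sqrt(|disc(K)|) = (2!/2^2) * (4/pi)^1 * sqrt(56)
= 0.5 * 1.273240 * 7.483315
= 4.7640

4.7640


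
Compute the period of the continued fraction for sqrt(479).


Run the CF algorithm for sqrt(479).
a_0 = floor(sqrt(479)) = 21; set m_0=0, q_0=1.
Recurrence: m' = q*a - m,  q' = (d - m'^2)/q,  a' = floor((a_0 + m')/q').
  step 1: m=21, q=38, a=1
  step 2: m=17, q=5, a=7
  step 3: m=18, q=31, a=1
  step 4: m=13, q=10, a=3
  step 5: m=17, q=19, a=2
  step 6: m=21, q=2, a=21
  step 7: m=21, q=19, a=2
  step 8: m=17, q=10, a=3
  step 9: m=13, q=31, a=1
  step 10: m=18, q=5, a=7
  step 11: m=17, q=38, a=1
  step 12: m=21, q=1, a=42
a_12 = 2*a_0 = 42, so the period closes here.
sqrt(479) = [21; 1, 7, 1, 3, 2, 21, 2, 3, 1, 7, 1, 42]
Period length = 12

12


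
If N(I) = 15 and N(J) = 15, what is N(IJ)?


N(IJ) = N(I) * N(J)
= 15 * 15
= 225

225


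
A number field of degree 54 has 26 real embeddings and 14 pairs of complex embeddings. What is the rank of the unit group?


By Dirichlet's unit theorem:
rank = r1 + r2 - 1
= 26 + 14 - 1
= 39

39


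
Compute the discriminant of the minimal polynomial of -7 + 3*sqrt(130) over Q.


The element -7 + 3*sqrt(130) has minimal polynomial:
x^2 + 14*x - 1121
Discriminant = (14)^2 - 4*(-1121)
= 196 + 4484
= 4680

4680


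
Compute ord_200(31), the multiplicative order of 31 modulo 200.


We want ord_200(31), the smallest k >= 1 with 31^k = 1 mod 200.
n = 200 = 2^3 * 5^2, phi(200) = 80; the order divides phi(n).
Divisors of 80: 1, 2, 4, 5, 8, 10, 16, 20, 40, 80
Repeated squaring mod 200: 31^1 = 31, 31^2 = 161, 31^4 = 121, 31^8 = 41, 31^16 = 81, 31^32 = 161, 31^64 = 121
Test divisors in increasing order:
  k=1: 31^1 = 31 mod 200
  k=2: 31^2 = 161 mod 200
  k=4: 31^4 = 121 mod 200
  k=5: 31^5 = 121 * 31 = 151 mod 200
  k=8: 31^8 = 41 mod 200
  k=10: 31^10 = 41 * 161 = 1 mod 200  <- first divisor giving 1
Order = 10

10


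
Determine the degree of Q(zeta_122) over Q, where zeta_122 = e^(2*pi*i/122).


The degree equals Euler's totient phi(122).
122 = 2 * 61
phi(122) = 60

60


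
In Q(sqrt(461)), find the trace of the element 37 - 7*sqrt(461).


Tr(a + b*sqrt(d)) = (a + b*sqrt(d)) + (a - b*sqrt(d)) = 2a
= 2 * (37)
= 74

74


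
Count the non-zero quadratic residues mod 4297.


For prime p, the number of non-zero quadratic residues is (p-1)/2.
= (4297-1)/2
= 2148

2148


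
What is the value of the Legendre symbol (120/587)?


p = 587 is prime, so compute (120/587) with the reciprocity algorithm (Jacobi-symbol steps: pull out 2s via (2/n), flip via reciprocity, reduce):
  pull out 2: (2/587) = -1  (since 587 mod 8 = 3)
  pull out 2: (2/587) = -1  (since 587 mod 8 = 3)
  pull out 2: (2/587) = -1  (since 587 mod 8 = 3)
  reciprocity: (15/587) -> -(587/15)
  reduce: (2/15)
  pull out 2: (2/15) = +1  (since 15 mod 8 = 7)
  (1/15) = 1
Product of signs = 1
(120/587) = 1

1


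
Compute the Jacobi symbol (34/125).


Compute (34/125) via quadratic reciprocity:
  pull out 2: (2/125) = -1  (since 125 mod 8 = 5)
  reciprocity: (17/125) -> +(125/17)
  reduce: (6/17)
  pull out 2: (2/17) = +1  (since 17 mod 8 = 1)
  reciprocity: (3/17) -> +(17/3)
  reduce: (2/3)
  pull out 2: (2/3) = -1  (since 3 mod 8 = 3)
  (1/3) = 1
Product of signs = 1

1


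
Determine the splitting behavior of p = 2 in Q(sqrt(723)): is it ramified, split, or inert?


K = Q(sqrt(723)). Since d mod 4 = 3, disc(K) = 2892.
Check p | disc: 2892 mod 2 = 0.
p divides disc, so p ramifies: (p) = P^2 with e=2, f=1, g=1.
Therefore p is ramified.

ramified


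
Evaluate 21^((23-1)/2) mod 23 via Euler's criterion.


p = 23 is prime and the exponent is (p-1)/2 = 11, so by Euler's criterion 21^11 = (21/23) = +1 or -1 mod 23.
Compute by square-and-multiply:
  11 = 8 + 2 + 1 (binary 1011)
  Repeated squaring mod 23: 21^1 = 21, 21^2 = 4, 21^4 = 16, 21^8 = 3
  21^11 = 21^8 * 21^2 * 21^1 = 3 * 4 * 21 mod 23
    3 * 4 = 12 = 12 mod 23
    12 * 21 = 252 = 22 mod 23
  21^11 = 22 mod 23
Result 22 = p - 1 = -1 mod 23: 21 is a quadratic non-residue mod 23. As a residue in [0, p-1] the value is 22.
21^11 mod 23 = 22

22


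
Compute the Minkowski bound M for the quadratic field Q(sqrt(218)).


d = 218, d mod 4 = 2, so disc(K) = 4d = 872; |disc(K)| = 872
Real quadratic field, so n = 2, s = r2 = 0, r1 = 2
M = (n!/n^n) * (4/pi)^s * sqrt(|disc(K)|) = (2!/2^2) * (4/pi)^0 * sqrt(872)
= 0.5 * 1.000000 * 29.529646
= 14.7648

14.7648


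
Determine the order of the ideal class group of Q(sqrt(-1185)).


K = Q(sqrt(-1185)). d mod 4 = 3, so D = disc(K) = 4d = -4740
h(K) equals the number of primitive reduced positive-definite forms (a, b, c) = a*x^2 + b*x*y + c*y^2 with b^2 - 4ac = D,
where reduced means |b| <= a <= c, with b >= 0 whenever |b| = a or a = c, and primitive means gcd(a, b, c) = 1.
Reduced forces 3a^2 <= |D| = 4740, so 1 <= a <= 39; b must have the parity of D, and c = (b^2 - D)/(4a) must be an integer >= a.
Enumerate a = 1..39, b in [-a, a]:
  a=1: (1, 0, 1185)  [1]
  a=2: (2, 2, 593)  [1]
  a=3: (3, 0, 395)  [1]
  a=4: none
  a=5: (5, 0, 237)  [1]
  a=6: (6, 6, 199)  [1]
  a=7..9: none
  a=10: (10, 10, 121)  [1]
  a=11: (11, -10, 110), (11, 10, 110)  [2]
  a=12..14: none
  a=15: (15, 0, 79)  [1]
  a=16..21: none
  a=22: (22, -10, 55), (22, 10, 55)  [2]
  a=23..28: none
  a=29: (29, -4, 41), (29, 4, 41)  [2]
  a=30: (30, 30, 47)  [1]
  a=31..32: none
  a=33: (33, -12, 37), (33, 12, 37)  [2]
  a=34..39: none
Total reduced forms: 1 + 1 + 1 + 1 + 1 + 1 + 2 + 1 + 2 + 2 + 1 + 2 = 16
h = 16

16


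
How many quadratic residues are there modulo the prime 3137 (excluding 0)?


For prime p, the number of non-zero quadratic residues is (p-1)/2.
= (3137-1)/2
= 1568

1568


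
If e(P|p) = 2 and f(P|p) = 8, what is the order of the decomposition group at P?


|D_P| = e * f
= 2 * 8
= 16

16


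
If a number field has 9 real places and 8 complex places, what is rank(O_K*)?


By Dirichlet's unit theorem:
rank = r1 + r2 - 1
= 9 + 8 - 1
= 16

16


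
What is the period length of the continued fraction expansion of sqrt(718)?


Run the CF algorithm for sqrt(718).
a_0 = floor(sqrt(718)) = 26; set m_0=0, q_0=1.
Recurrence: m' = q*a - m,  q' = (d - m'^2)/q,  a' = floor((a_0 + m')/q').
  step 1: m=26, q=42, a=1
  step 2: m=16, q=11, a=3
  step 3: m=17, q=39, a=1
  step 4: m=22, q=6, a=8
  step 5: m=26, q=7, a=7
  step 6: m=23, q=27, a=1
  step 7: m=4, q=26, a=1
  step 8: m=22, q=9, a=5
  step 9: m=23, q=21, a=2
  step 10: m=19, q=17, a=2
  step 11: m=15, q=29, a=1
  step 12: m=14, q=18, a=2
  step 13: m=22, q=13, a=3
  step 14: m=17, q=33, a=1
  step 15: m=16, q=14, a=3
  step 16: m=26, q=3, a=17
  step 17: m=25, q=31, a=1
  step 18: m=6, q=22, a=1
  step 19: m=16, q=21, a=2
  step 20: m=26, q=2, a=26
  step 21: m=26, q=21, a=2
  step 22: m=16, q=22, a=1
  step 23: m=6, q=31, a=1
  step 24: m=25, q=3, a=17
  step 25: m=26, q=14, a=3
  step 26: m=16, q=33, a=1
  step 27: m=17, q=13, a=3
  step 28: m=22, q=18, a=2
  step 29: m=14, q=29, a=1
  step 30: m=15, q=17, a=2
  step 31: m=19, q=21, a=2
  step 32: m=23, q=9, a=5
  step 33: m=22, q=26, a=1
  step 34: m=4, q=27, a=1
  step 35: m=23, q=7, a=7
  step 36: m=26, q=6, a=8
  step 37: m=22, q=39, a=1
  step 38: m=17, q=11, a=3
  step 39: m=16, q=42, a=1
  step 40: m=26, q=1, a=52
a_40 = 2*a_0 = 52, so the period closes here.
sqrt(718) = [26; 1, 3, 1, 8, 7, 1, 1, 5, 2, 2, 1, 2, 3, 1, 3, 17, 1, 1, 2, 26, 2, 1, 1, 17, 3, 1, 3, 2, 1, 2, 2, 5, 1, 1, 7, 8, 1, 3, 1, 52]
Period length = 40

40


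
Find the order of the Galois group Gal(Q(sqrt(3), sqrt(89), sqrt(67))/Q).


The 3 square roots of distinct primes are multiplicatively independent over Q,
so [K:Q] = 2^3 and Gal(K/Q) is isomorphic to (Z/2Z)^3.
|Gal| = 2^3 = 8

8


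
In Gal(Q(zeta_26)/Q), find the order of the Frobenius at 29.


The Frobenius at p in Gal(Q(zeta_n)/Q) = (Z/nZ)* is the class of p, so its order is ord_26(29), the smallest k >= 1 with 29^k = 1 mod 26.
n = 26 = 2 * 13, phi(26) = 12; the order divides phi(n).
Divisors of 12: 1, 2, 3, 4, 6, 12
Repeated squaring mod 26: 29^1 = 3, 29^2 = 9, 29^4 = 3, 29^8 = 9
Test divisors in increasing order:
  k=1: 29^1 = 3 mod 26
  k=2: 29^2 = 9 mod 26
  k=3: 29^3 = 9 * 3 = 1 mod 26  <- first divisor giving 1
Order = 3

3


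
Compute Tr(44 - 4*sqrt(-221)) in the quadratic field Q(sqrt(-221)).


Tr(a + b*sqrt(d)) = (a + b*sqrt(d)) + (a - b*sqrt(d)) = 2a
= 2 * (44)
= 88

88


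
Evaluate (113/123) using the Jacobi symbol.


Compute (113/123) via quadratic reciprocity:
  reciprocity: (113/123) -> +(123/113)
  reduce: (10/113)
  pull out 2: (2/113) = +1  (since 113 mod 8 = 1)
  reciprocity: (5/113) -> +(113/5)
  reduce: (3/5)
  reciprocity: (3/5) -> +(5/3)
  reduce: (2/3)
  pull out 2: (2/3) = -1  (since 3 mod 8 = 3)
  (1/3) = 1
Product of signs = -1

-1


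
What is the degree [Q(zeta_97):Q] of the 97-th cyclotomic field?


The degree equals Euler's totient phi(97).
97 = 97
phi(97) = 96

96


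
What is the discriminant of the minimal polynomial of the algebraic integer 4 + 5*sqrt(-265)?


The element 4 + 5*sqrt(-265) has minimal polynomial:
x^2 - 8*x + 6641
Discriminant = (-8)^2 - 4*(6641)
= 64 - 26564
= -26500

-26500


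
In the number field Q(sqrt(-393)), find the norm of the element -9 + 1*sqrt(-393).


N(a + b*sqrt(d)) = a^2 - d*b^2
= (-9)^2 - (-393)*(1)^2
= 81 + 393
= 474

474


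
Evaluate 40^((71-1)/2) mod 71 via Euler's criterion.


p = 71 is prime and the exponent is (p-1)/2 = 35, so by Euler's criterion 40^35 = (40/71) = +1 or -1 mod 71.
Compute by square-and-multiply:
  35 = 32 + 2 + 1 (binary 100011)
  Repeated squaring mod 71: 40^1 = 40, 40^2 = 38, 40^4 = 24, 40^8 = 8, 40^16 = 64, 40^32 = 49
  40^35 = 40^32 * 40^2 * 40^1 = 49 * 38 * 40 mod 71
    49 * 38 = 1862 = 16 mod 71
    16 * 40 = 640 = 1 mod 71
  40^35 = 1 mod 71
Result 1: 40 is a quadratic residue mod 71.
40^35 mod 71 = 1

1


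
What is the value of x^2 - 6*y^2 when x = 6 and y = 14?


x^2 - d*y^2
= 6^2 - 6*14^2
= 36 - 1176
= -1140

-1140


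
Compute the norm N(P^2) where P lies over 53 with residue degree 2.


N(P^a) = p^(a*f)
= 53^(2*2)
= 53^4
= 7890481

7890481


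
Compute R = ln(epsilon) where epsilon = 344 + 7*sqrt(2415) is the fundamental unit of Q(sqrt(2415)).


epsilon = 344 + 7*sqrt(2415)
= 687.9985
R = ln(687.9985)
= 6.5338

6.5338


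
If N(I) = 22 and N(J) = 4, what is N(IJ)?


N(IJ) = N(I) * N(J)
= 22 * 4
= 88

88


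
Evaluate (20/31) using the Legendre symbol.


p = 31 is prime, so compute (20/31) with the reciprocity algorithm (Jacobi-symbol steps: pull out 2s via (2/n), flip via reciprocity, reduce):
  pull out 2: (2/31) = +1  (since 31 mod 8 = 7)
  pull out 2: (2/31) = +1  (since 31 mod 8 = 7)
  reciprocity: (5/31) -> +(31/5)
  reduce: (1/5)
  (1/5) = 1
Product of signs = 1
(20/31) = 1

1


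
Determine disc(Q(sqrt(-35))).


For K = Q(sqrt(d)) with d squarefree: disc(K) = d if d = 1 mod 4, and disc(K) = 4d if d = 2 or 3 mod 4.
Here d = -35, and d mod 4 = 1.
d = 1 mod 4 (O_K = Z[(1+sqrt(d))/2]), so disc(K) = d = -35

-35


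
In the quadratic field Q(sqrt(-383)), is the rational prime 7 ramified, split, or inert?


K = Q(sqrt(-383)). Since d mod 4 = 1, disc(K) = -383.
Check p | disc: -383 mod 7 = 2.
p does not divide disc. Compute Legendre symbol (d/p):
2^((7-1)/2) mod 7 = 1
(d/p) = 1, so p splits: (p) = P*P' with e=1, f=1, g=2.
Therefore p is split.

split


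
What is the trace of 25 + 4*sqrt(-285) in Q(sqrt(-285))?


Tr(a + b*sqrt(d)) = (a + b*sqrt(d)) + (a - b*sqrt(d)) = 2a
= 2 * (25)
= 50

50


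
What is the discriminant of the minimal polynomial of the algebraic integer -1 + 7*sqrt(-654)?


The element -1 + 7*sqrt(-654) has minimal polynomial:
x^2 + 2*x + 32047
Discriminant = (2)^2 - 4*(32047)
= 4 - 128188
= -128184

-128184


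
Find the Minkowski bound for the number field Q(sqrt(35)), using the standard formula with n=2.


d = 35, d mod 4 = 3, so disc(K) = 4d = 140; |disc(K)| = 140
Real quadratic field, so n = 2, s = r2 = 0, r1 = 2
M = (n!/n^n) * (4/pi)^s * sqrt(|disc(K)|) = (2!/2^2) * (4/pi)^0 * sqrt(140)
= 0.5 * 1.000000 * 11.832160
= 5.9161

5.9161


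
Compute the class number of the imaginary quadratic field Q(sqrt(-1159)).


K = Q(sqrt(-1159)). d mod 4 = 1, so D = disc(K) = d = -1159
h(K) equals the number of primitive reduced positive-definite forms (a, b, c) = a*x^2 + b*x*y + c*y^2 with b^2 - 4ac = D,
where reduced means |b| <= a <= c, with b >= 0 whenever |b| = a or a = c, and primitive means gcd(a, b, c) = 1.
Reduced forces 3a^2 <= |D| = 1159, so 1 <= a <= 19; b must have the parity of D, and c = (b^2 - D)/(4a) must be an integer >= a.
Enumerate a = 1..19, b in [-a, a]:
  a=1: (1, 1, 290)  [1]
  a=2: (2, -1, 145), (2, 1, 145)  [2]
  a=3: none
  a=4: (4, -3, 73), (4, 3, 73)  [2]
  a=5: (5, -1, 58), (5, 1, 58)  [2]
  a=6..7: none
  a=8: (8, -5, 37), (8, 5, 37)  [2]
  a=9: none
  a=10: (10, -9, 31), (10, -1, 29), (10, 1, 29), (10, 9, 31)  [4]
  a=11..15: none
  a=16: (16, -11, 20), (16, 11, 20)  [2]
  a=17..18: none
  a=19: (19, 19, 20)  [1]
Total reduced forms: 1 + 2 + 2 + 2 + 2 + 4 + 2 + 1 = 16
h = 16

16


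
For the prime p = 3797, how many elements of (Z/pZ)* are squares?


For prime p, the number of non-zero quadratic residues is (p-1)/2.
= (3797-1)/2
= 1898

1898


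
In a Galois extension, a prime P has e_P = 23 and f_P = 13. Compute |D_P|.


|D_P| = e * f
= 23 * 13
= 299

299


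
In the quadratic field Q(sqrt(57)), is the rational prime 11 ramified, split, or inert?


K = Q(sqrt(57)). Since d mod 4 = 1, disc(K) = 57.
Check p | disc: 57 mod 11 = 2.
p does not divide disc. Compute Legendre symbol (d/p):
2^((11-1)/2) mod 11 = -1
(d/p) = -1, so p is inert: (p) stays prime with e=1, f=2, g=1.
Therefore p is inert.

inert


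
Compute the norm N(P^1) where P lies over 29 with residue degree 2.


N(P^a) = p^(a*f)
= 29^(1*2)
= 29^2
= 841

841


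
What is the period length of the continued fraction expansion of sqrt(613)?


Run the CF algorithm for sqrt(613).
a_0 = floor(sqrt(613)) = 24; set m_0=0, q_0=1.
Recurrence: m' = q*a - m,  q' = (d - m'^2)/q,  a' = floor((a_0 + m')/q').
  step 1: m=24, q=37, a=1
  step 2: m=13, q=12, a=3
  step 3: m=23, q=7, a=6
  step 4: m=19, q=36, a=1
  step 5: m=17, q=9, a=4
  step 6: m=19, q=28, a=1
  step 7: m=9, q=19, a=1
  step 8: m=10, q=27, a=1
  step 9: m=17, q=12, a=3
  step 10: m=19, q=21, a=2
  step 11: m=23, q=4, a=11
  step 12: m=21, q=43, a=1
  step 13: m=22, q=3, a=15
  step 14: m=23, q=28, a=1
  step 15: m=5, q=21, a=1
  step 16: m=16, q=17, a=2
  step 17: m=18, q=17, a=2
  step 18: m=16, q=21, a=1
  step 19: m=5, q=28, a=1
  step 20: m=23, q=3, a=15
  step 21: m=22, q=43, a=1
  step 22: m=21, q=4, a=11
  step 23: m=23, q=21, a=2
  step 24: m=19, q=12, a=3
  step 25: m=17, q=27, a=1
  step 26: m=10, q=19, a=1
  step 27: m=9, q=28, a=1
  step 28: m=19, q=9, a=4
  step 29: m=17, q=36, a=1
  step 30: m=19, q=7, a=6
  step 31: m=23, q=12, a=3
  step 32: m=13, q=37, a=1
  step 33: m=24, q=1, a=48
a_33 = 2*a_0 = 48, so the period closes here.
sqrt(613) = [24; 1, 3, 6, 1, 4, 1, 1, 1, 3, 2, 11, 1, 15, 1, 1, 2, 2, 1, 1, 15, 1, 11, 2, 3, 1, 1, 1, 4, 1, 6, 3, 1, 48]
Period length = 33

33


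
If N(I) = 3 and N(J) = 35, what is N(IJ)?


N(IJ) = N(I) * N(J)
= 3 * 35
= 105

105


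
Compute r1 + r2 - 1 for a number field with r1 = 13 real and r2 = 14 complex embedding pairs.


By Dirichlet's unit theorem:
rank = r1 + r2 - 1
= 13 + 14 - 1
= 26

26


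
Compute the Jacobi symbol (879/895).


Compute (879/895) via quadratic reciprocity:
  reciprocity: (879/895) -> -(895/879)
  reduce: (16/879)
  pull out 2: (2/879) = +1  (since 879 mod 8 = 7)
  pull out 2: (2/879) = +1  (since 879 mod 8 = 7)
  pull out 2: (2/879) = +1  (since 879 mod 8 = 7)
  pull out 2: (2/879) = +1  (since 879 mod 8 = 7)
  (1/879) = 1
Product of signs = -1

-1


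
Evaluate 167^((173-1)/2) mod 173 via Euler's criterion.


p = 173 is prime and the exponent is (p-1)/2 = 86, so by Euler's criterion 167^86 = (167/173) = +1 or -1 mod 173.
Compute by square-and-multiply:
  86 = 64 + 16 + 4 + 2 (binary 1010110)
  Repeated squaring mod 173: 167^1 = 167, 167^2 = 36, 167^4 = 85, 167^8 = 132, 167^16 = 124, 167^32 = 152, 167^64 = 95
  167^86 = 167^64 * 167^16 * 167^4 * 167^2 = 95 * 124 * 85 * 36 mod 173
    95 * 124 = 11780 = 16 mod 173
    16 * 85 = 1360 = 149 mod 173
    149 * 36 = 5364 = 1 mod 173
  167^86 = 1 mod 173
Result 1: 167 is a quadratic residue mod 173.
167^86 mod 173 = 1

1


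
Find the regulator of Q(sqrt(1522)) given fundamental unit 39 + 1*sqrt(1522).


epsilon = 39 + 1*sqrt(1522)
= 78.0128
R = ln(78.0128)
= 4.3569

4.3569


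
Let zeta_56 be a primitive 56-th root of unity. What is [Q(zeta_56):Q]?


The degree equals Euler's totient phi(56).
56 = 2^3 * 7
phi(56) = 24

24


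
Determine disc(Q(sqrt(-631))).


For K = Q(sqrt(d)) with d squarefree: disc(K) = d if d = 1 mod 4, and disc(K) = 4d if d = 2 or 3 mod 4.
Here d = -631, and d mod 4 = 1.
d = 1 mod 4 (O_K = Z[(1+sqrt(d))/2]), so disc(K) = d = -631

-631


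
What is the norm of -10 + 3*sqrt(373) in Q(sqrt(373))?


N(a + b*sqrt(d)) = a^2 - d*b^2
= (-10)^2 - (373)*(3)^2
= 100 - 3357
= -3257

-3257


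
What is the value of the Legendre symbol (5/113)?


p = 113 is prime, so compute (5/113) with the reciprocity algorithm (Jacobi-symbol steps: pull out 2s via (2/n), flip via reciprocity, reduce):
  reciprocity: (5/113) -> +(113/5)
  reduce: (3/5)
  reciprocity: (3/5) -> +(5/3)
  reduce: (2/3)
  pull out 2: (2/3) = -1  (since 3 mod 8 = 3)
  (1/3) = 1
Product of signs = -1
(5/113) = -1

-1


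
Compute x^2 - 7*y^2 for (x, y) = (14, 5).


x^2 - d*y^2
= 14^2 - 7*5^2
= 196 - 175
= 21

21


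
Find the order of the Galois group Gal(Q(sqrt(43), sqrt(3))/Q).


The 2 square roots of distinct primes are multiplicatively independent over Q,
so [K:Q] = 2^2 and Gal(K/Q) is isomorphic to (Z/2Z)^2.
|Gal| = 2^2 = 4

4


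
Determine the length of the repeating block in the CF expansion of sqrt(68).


Run the CF algorithm for sqrt(68).
a_0 = floor(sqrt(68)) = 8; set m_0=0, q_0=1.
Recurrence: m' = q*a - m,  q' = (d - m'^2)/q,  a' = floor((a_0 + m')/q').
  step 1: m=8, q=4, a=4
  step 2: m=8, q=1, a=16
a_2 = 2*a_0 = 16, so the period closes here.
sqrt(68) = [8; 4, 16]
Period length = 2

2


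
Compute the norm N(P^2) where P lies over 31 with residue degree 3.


N(P^a) = p^(a*f)
= 31^(2*3)
= 31^6
= 887503681

887503681


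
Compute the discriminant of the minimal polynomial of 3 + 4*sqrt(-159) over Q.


The element 3 + 4*sqrt(-159) has minimal polynomial:
x^2 - 6*x + 2553
Discriminant = (-6)^2 - 4*(2553)
= 36 - 10212
= -10176

-10176


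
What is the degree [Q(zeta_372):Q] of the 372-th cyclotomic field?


The degree equals Euler's totient phi(372).
372 = 2^2 * 3 * 31
phi(372) = 120

120


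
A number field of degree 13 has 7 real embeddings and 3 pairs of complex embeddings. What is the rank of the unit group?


By Dirichlet's unit theorem:
rank = r1 + r2 - 1
= 7 + 3 - 1
= 9

9


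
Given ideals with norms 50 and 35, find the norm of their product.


N(IJ) = N(I) * N(J)
= 50 * 35
= 1750

1750


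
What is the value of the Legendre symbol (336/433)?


p = 433 is prime, so compute (336/433) with the reciprocity algorithm (Jacobi-symbol steps: pull out 2s via (2/n), flip via reciprocity, reduce):
  pull out 2: (2/433) = +1  (since 433 mod 8 = 1)
  pull out 2: (2/433) = +1  (since 433 mod 8 = 1)
  pull out 2: (2/433) = +1  (since 433 mod 8 = 1)
  pull out 2: (2/433) = +1  (since 433 mod 8 = 1)
  reciprocity: (21/433) -> +(433/21)
  reduce: (13/21)
  reciprocity: (13/21) -> +(21/13)
  reduce: (8/13)
  pull out 2: (2/13) = -1  (since 13 mod 8 = 5)
  pull out 2: (2/13) = -1  (since 13 mod 8 = 5)
  pull out 2: (2/13) = -1  (since 13 mod 8 = 5)
  (1/13) = 1
Product of signs = -1
(336/433) = -1

-1


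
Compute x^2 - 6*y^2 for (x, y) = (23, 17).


x^2 - d*y^2
= 23^2 - 6*17^2
= 529 - 1734
= -1205

-1205


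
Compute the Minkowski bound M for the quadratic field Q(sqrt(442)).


d = 442, d mod 4 = 2, so disc(K) = 4d = 1768; |disc(K)| = 1768
Real quadratic field, so n = 2, s = r2 = 0, r1 = 2
M = (n!/n^n) * (4/pi)^s * sqrt(|disc(K)|) = (2!/2^2) * (4/pi)^0 * sqrt(1768)
= 0.5 * 1.000000 * 42.047592
= 21.0238

21.0238


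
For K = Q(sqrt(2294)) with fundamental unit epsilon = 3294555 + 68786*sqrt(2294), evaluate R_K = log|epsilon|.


epsilon = 3294555 + 68786*sqrt(2294)
= 6.5891e+06
R = ln(6.5891e+06)
= 15.7009

15.7009


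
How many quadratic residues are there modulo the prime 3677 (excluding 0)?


For prime p, the number of non-zero quadratic residues is (p-1)/2.
= (3677-1)/2
= 1838

1838


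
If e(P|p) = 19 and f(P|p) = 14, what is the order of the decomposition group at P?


|D_P| = e * f
= 19 * 14
= 266

266


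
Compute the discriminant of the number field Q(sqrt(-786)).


For K = Q(sqrt(d)) with d squarefree: disc(K) = d if d = 1 mod 4, and disc(K) = 4d if d = 2 or 3 mod 4.
Here d = -786, and d mod 4 = 2.
d = 2 mod 4, not 1 (O_K = Z[sqrt(d)]), so disc(K) = 4d = 4 * (-786) = -3144

-3144


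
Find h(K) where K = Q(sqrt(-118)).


K = Q(sqrt(-118)). d mod 4 = 2, so D = disc(K) = 4d = -472
h(K) equals the number of primitive reduced positive-definite forms (a, b, c) = a*x^2 + b*x*y + c*y^2 with b^2 - 4ac = D,
where reduced means |b| <= a <= c, with b >= 0 whenever |b| = a or a = c, and primitive means gcd(a, b, c) = 1.
Reduced forces 3a^2 <= |D| = 472, so 1 <= a <= 12; b must have the parity of D, and c = (b^2 - D)/(4a) must be an integer >= a.
Enumerate a = 1..12, b in [-a, a]:
  a=1: (1, 0, 118)  [1]
  a=2: (2, 0, 59)  [1]
  a=3..6: none
  a=7: (7, -2, 17), (7, 2, 17)  [2]
  a=8..10: none
  a=11: (11, -10, 13), (11, 10, 13)  [2]
  a=12: none
Total reduced forms: 1 + 1 + 2 + 2 = 6
h = 6

6


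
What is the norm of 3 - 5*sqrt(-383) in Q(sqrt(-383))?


N(a + b*sqrt(d)) = a^2 - d*b^2
= (3)^2 - (-383)*(-5)^2
= 9 + 9575
= 9584

9584


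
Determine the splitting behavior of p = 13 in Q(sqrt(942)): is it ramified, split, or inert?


K = Q(sqrt(942)). Since d mod 4 = 2, disc(K) = 3768.
Check p | disc: 3768 mod 13 = 11.
p does not divide disc. Compute Legendre symbol (d/p):
6^((13-1)/2) mod 13 = -1
(d/p) = -1, so p is inert: (p) stays prime with e=1, f=2, g=1.
Therefore p is inert.

inert


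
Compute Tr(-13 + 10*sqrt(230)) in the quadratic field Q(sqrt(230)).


Tr(a + b*sqrt(d)) = (a + b*sqrt(d)) + (a - b*sqrt(d)) = 2a
= 2 * (-13)
= -26

-26


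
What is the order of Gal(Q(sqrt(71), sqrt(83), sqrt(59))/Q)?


The 3 square roots of distinct primes are multiplicatively independent over Q,
so [K:Q] = 2^3 and Gal(K/Q) is isomorphic to (Z/2Z)^3.
|Gal| = 2^3 = 8

8


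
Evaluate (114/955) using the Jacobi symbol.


Compute (114/955) via quadratic reciprocity:
  pull out 2: (2/955) = -1  (since 955 mod 8 = 3)
  reciprocity: (57/955) -> +(955/57)
  reduce: (43/57)
  reciprocity: (43/57) -> +(57/43)
  reduce: (14/43)
  pull out 2: (2/43) = -1  (since 43 mod 8 = 3)
  reciprocity: (7/43) -> -(43/7)
  reduce: (1/7)
  (1/7) = 1
Product of signs = -1

-1


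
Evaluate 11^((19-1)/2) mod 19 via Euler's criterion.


p = 19 is prime and the exponent is (p-1)/2 = 9, so by Euler's criterion 11^9 = (11/19) = +1 or -1 mod 19.
Compute by square-and-multiply:
  9 = 8 + 1 (binary 1001)
  Repeated squaring mod 19: 11^1 = 11, 11^2 = 7, 11^4 = 11, 11^8 = 7
  11^9 = 11^8 * 11^1 = 7 * 11 mod 19
    7 * 11 = 77 = 1 mod 19
  11^9 = 1 mod 19
Result 1: 11 is a quadratic residue mod 19.
11^9 mod 19 = 1

1


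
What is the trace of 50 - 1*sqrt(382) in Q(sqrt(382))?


Tr(a + b*sqrt(d)) = (a + b*sqrt(d)) + (a - b*sqrt(d)) = 2a
= 2 * (50)
= 100

100


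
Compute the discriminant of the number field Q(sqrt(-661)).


For K = Q(sqrt(d)) with d squarefree: disc(K) = d if d = 1 mod 4, and disc(K) = 4d if d = 2 or 3 mod 4.
Here d = -661, and d mod 4 = 3.
d = 3 mod 4, not 1 (O_K = Z[sqrt(d)]), so disc(K) = 4d = 4 * (-661) = -2644

-2644
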